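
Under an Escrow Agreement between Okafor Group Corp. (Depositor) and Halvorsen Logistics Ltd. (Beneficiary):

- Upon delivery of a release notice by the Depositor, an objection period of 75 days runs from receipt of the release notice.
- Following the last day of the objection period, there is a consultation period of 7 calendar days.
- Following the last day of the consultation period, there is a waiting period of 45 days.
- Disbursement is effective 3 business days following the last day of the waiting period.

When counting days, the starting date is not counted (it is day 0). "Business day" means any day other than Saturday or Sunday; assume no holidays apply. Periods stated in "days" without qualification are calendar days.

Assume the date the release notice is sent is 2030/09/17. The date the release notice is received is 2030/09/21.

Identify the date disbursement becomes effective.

2031/01/29

Adding 75 calendar days to 2030/09/21 gives 2030/12/05, which is the last day of the objection period.
The last day of the consultation period: 7 calendar days after 2030/12/05 is 2030/12/12.
The last day of the waiting period: 2030/12/12 + 45 days = 2031/01/26.
From Sunday, 2031/01/26, 3 business days (Jan 27, Jan 28, Jan 29, skipping weekends) brings us to Wednesday, 2031/01/29, which is the date disbursement becomes effective.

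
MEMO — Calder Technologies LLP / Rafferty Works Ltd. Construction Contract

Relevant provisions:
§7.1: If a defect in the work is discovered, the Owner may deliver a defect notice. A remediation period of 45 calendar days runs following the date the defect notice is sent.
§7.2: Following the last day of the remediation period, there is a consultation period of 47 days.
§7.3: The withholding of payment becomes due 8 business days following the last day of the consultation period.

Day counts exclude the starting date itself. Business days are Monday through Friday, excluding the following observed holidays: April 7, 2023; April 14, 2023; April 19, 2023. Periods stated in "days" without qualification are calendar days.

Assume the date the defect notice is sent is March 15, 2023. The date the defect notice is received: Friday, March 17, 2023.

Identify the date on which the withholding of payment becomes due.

June 27, 2023

Adding 45 calendar days to March 15, 2023 gives April 29, 2023, which is the last day of the remediation period.
The last day of the consultation period: April 29, 2023 + 47 days = June 15, 2023.
From Thursday, June 15, 2023, 8 business days (Jun 16, Jun 19, Jun 20, Jun 21, Jun 22, Jun 23, Jun 26, Jun 27, skipping weekends) brings us to Tuesday, June 27, 2023, which is the date on which the withholding of payment becomes due.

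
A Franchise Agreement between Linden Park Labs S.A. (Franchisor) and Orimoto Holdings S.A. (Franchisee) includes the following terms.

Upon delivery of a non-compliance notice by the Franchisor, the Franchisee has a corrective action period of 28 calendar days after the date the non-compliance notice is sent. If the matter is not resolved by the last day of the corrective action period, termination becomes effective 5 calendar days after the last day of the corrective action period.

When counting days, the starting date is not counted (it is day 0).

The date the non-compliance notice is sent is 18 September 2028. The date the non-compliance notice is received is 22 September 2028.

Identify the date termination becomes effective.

21 October 2028

The last day of the corrective action period: 18 September 2028 + 28 days = 16 October 2028.
Adding 5 calendar days to 16 October 2028 gives 21 October 2028, which is the date termination becomes effective.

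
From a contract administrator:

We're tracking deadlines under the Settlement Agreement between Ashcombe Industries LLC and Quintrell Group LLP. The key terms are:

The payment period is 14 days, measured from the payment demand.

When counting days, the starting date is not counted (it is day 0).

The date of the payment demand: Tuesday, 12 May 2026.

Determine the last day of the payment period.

26 May 2026

The last day of the payment period: 12 May 2026 + 14 days = 26 May 2026.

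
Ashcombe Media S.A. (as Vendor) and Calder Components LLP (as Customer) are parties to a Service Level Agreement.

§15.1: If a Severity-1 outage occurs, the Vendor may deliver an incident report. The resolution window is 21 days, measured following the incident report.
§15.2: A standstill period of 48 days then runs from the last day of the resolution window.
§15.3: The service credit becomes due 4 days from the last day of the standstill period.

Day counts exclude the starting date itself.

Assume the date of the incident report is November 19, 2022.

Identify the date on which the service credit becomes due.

January 31, 2023

Adding 21 calendar days to November 19, 2022 gives December 10, 2022, which is the last day of the resolution window.
The last day of the standstill period: 48 calendar days after December 10, 2022 is January 27, 2023.
The date on which the service credit becomes due: 4 calendar days after January 27, 2023 is January 31, 2023.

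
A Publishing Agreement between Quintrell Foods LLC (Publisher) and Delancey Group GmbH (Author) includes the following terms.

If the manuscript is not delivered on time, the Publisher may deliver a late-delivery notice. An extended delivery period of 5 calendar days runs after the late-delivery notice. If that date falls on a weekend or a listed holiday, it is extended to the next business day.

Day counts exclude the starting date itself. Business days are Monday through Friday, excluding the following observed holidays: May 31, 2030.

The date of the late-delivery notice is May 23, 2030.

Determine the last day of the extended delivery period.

May 28, 2030

The last day of the extended delivery period: 5 calendar days after May 23, 2030 is May 28, 2030. May 28, 2030 is a Tuesday and is not a listed holiday, so no roll-forward applies.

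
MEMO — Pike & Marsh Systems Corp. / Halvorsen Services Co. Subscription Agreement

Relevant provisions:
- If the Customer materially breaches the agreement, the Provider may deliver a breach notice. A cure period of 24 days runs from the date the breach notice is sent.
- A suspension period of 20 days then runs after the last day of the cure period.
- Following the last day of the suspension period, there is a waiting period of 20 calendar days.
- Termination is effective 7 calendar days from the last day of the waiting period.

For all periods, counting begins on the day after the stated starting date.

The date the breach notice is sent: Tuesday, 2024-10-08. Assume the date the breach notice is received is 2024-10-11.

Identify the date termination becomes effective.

2024-12-18

The last day of the cure period: 2024-10-08 + 24 days = 2024-11-01.
The last day of the suspension period: 20 calendar days after 2024-11-01 is 2024-11-21.
The last day of the waiting period: 2024-11-21 + 20 days = 2024-12-11.
Adding 7 calendar days to 2024-12-11 gives 2024-12-18, which is the date termination becomes effective.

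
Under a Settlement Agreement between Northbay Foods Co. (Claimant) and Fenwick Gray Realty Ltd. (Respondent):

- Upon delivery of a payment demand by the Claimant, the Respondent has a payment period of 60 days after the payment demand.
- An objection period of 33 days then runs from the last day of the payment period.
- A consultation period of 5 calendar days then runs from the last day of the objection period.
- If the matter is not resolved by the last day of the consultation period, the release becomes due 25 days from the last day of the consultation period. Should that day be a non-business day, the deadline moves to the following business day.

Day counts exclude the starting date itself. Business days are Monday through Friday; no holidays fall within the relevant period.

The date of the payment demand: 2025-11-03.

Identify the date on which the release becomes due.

The last day of the payment period: 2025-11-03 + 60 days = 2026-01-02.
The last day of the objection period: 33 calendar days after 2026-01-02 is 2026-02-04.
The last day of the consultation period: 2026-02-04 + 5 days = 2026-02-09.
The date on which the release becomes due: 2026-02-09 + 25 days = 2026-03-06. 2026-03-06 is a Friday, so no roll-forward applies.

2026-03-06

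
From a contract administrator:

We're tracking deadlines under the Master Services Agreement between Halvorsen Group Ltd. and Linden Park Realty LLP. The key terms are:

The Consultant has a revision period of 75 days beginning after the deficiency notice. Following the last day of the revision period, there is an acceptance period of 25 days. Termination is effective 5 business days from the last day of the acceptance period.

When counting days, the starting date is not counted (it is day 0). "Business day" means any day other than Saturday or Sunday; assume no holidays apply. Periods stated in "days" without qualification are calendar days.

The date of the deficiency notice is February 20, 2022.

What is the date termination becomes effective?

Adding 75 calendar days to February 20, 2022 gives May 6, 2022, which is the last day of the revision period.
Adding 25 calendar days to May 6, 2022 gives May 31, 2022, which is the last day of the acceptance period.
The date termination becomes effective: counting 5 business days from Tuesday, May 31, 2022 (Jun 1, Jun 2, Jun 3, Jun 6, Jun 7, skipping weekends) reaches Tuesday, June 7, 2022.

June 7, 2022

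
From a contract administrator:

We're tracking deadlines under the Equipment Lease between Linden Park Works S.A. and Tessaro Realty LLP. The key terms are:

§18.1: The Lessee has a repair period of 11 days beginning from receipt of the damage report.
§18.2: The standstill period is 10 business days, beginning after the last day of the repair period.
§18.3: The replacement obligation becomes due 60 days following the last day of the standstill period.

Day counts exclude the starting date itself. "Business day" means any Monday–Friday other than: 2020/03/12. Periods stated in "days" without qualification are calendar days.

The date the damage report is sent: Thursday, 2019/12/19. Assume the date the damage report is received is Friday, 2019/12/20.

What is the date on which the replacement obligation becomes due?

2020/03/14

Adding 11 calendar days to 2019/12/20 gives 2019/12/31, which is the last day of the repair period.
From Tuesday, 2019/12/31, 10 business days (Jan 1, Jan 2, Jan 3, Jan 6, Jan 7, Jan 8, Jan 9, Jan 10, Jan 13, Jan 14, skipping weekends) brings us to Tuesday, 2020/01/14, which is the last day of the standstill period.
The date on which the replacement obligation becomes due: 2020/01/14 + 60 days = 2020/03/14.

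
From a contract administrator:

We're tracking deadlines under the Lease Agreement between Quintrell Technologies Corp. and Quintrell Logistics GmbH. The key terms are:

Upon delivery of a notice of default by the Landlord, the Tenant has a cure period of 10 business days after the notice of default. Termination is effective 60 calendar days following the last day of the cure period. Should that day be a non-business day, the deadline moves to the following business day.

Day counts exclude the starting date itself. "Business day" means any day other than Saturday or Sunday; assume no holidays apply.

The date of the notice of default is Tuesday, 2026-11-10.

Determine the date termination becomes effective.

2027-01-25

From Tuesday, 2026-11-10, 10 business days (Nov 11, Nov 12, Nov 13, Nov 16, Nov 17, Nov 18, Nov 19, Nov 20, Nov 23, Nov 24, skipping weekends) brings us to Tuesday, 2026-11-24, which is the last day of the cure period.
Adding 60 calendar days to 2026-11-24 gives 2027-01-23, which is the date termination becomes effective. That falls on a Saturday, so it rolls to the next business day, Monday, 2027-01-25.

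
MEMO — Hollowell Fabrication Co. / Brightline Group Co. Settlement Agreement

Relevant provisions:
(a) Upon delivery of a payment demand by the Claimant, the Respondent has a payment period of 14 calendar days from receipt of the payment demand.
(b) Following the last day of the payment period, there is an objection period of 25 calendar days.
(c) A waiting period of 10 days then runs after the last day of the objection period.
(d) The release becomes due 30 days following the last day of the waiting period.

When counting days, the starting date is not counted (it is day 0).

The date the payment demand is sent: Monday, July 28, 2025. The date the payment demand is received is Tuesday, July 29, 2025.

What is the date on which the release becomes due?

October 16, 2025

Adding 14 calendar days to July 29, 2025 gives August 12, 2025, which is the last day of the payment period.
The last day of the objection period: 25 calendar days after August 12, 2025 is September 6, 2025.
The last day of the waiting period: September 6, 2025 + 10 days = September 16, 2025.
The date on which the release becomes due: September 16, 2025 + 30 days = October 16, 2025.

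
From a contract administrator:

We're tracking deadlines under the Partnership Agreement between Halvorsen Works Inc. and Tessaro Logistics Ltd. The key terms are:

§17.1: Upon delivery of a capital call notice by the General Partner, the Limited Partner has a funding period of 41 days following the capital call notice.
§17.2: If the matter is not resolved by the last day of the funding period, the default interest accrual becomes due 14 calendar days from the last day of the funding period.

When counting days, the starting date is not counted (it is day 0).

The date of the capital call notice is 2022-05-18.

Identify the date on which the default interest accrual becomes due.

The last day of the funding period: 2022-05-18 + 41 days = 2022-06-28.
The date on which the default interest accrual becomes due: 14 calendar days after 2022-06-28 is 2022-07-12.

2022-07-12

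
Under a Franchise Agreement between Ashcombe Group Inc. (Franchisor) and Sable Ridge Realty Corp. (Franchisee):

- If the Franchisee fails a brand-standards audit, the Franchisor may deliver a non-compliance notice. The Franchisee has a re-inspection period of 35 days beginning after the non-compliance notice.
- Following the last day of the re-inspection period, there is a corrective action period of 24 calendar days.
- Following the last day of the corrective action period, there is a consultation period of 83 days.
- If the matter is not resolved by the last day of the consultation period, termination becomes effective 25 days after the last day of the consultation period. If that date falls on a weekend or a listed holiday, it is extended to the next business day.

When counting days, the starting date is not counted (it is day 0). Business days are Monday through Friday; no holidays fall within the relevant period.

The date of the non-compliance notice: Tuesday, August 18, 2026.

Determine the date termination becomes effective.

February 1, 2027

Adding 35 calendar days to August 18, 2026 gives September 22, 2026, which is the last day of the re-inspection period.
Adding 24 calendar days to September 22, 2026 gives October 16, 2026, which is the last day of the corrective action period.
The last day of the consultation period: 83 calendar days after October 16, 2026 is January 7, 2027.
Adding 25 calendar days to January 7, 2027 gives February 1, 2027, which is the date termination becomes effective. February 1, 2027 is a Monday, so no roll-forward applies.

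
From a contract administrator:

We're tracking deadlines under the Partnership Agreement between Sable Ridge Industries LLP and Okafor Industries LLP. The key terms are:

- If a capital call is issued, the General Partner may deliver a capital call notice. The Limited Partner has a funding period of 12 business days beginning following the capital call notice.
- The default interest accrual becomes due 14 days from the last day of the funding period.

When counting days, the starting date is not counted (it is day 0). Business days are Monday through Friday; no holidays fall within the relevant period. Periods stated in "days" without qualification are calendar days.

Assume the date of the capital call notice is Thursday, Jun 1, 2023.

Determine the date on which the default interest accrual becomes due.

The last day of the funding period: counting 12 business days from Thursday, Jun 1, 2023 (Jun 2, Jun 5, Jun 6, Jun 7, …, Jun 15, Jun 16, Jun 19, skipping weekends) reaches Monday, Jun 19, 2023.
The date on which the default interest accrual becomes due: 14 calendar days after Jun 19, 2023 is Jul 3, 2023.

Jul 3, 2023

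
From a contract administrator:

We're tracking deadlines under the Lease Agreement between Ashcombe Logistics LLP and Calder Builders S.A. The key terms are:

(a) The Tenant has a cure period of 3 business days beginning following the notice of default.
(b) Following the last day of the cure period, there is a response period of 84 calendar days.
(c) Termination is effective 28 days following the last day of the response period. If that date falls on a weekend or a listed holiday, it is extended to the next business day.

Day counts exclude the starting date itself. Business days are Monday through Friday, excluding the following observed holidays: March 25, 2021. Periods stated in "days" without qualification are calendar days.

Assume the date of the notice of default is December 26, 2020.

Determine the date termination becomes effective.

The last day of the cure period: 3 business days after Saturday, December 26, 2020, skipping weekends — Dec 28, Dec 29, Dec 30 — lands on Wednesday, December 30, 2020.
Adding 84 calendar days to December 30, 2020 gives March 24, 2021, which is the last day of the response period.
The date termination becomes effective: 28 calendar days after March 24, 2021 is April 21, 2021. April 21, 2021 is a Wednesday and is not a listed holiday, so no roll-forward applies.

April 21, 2021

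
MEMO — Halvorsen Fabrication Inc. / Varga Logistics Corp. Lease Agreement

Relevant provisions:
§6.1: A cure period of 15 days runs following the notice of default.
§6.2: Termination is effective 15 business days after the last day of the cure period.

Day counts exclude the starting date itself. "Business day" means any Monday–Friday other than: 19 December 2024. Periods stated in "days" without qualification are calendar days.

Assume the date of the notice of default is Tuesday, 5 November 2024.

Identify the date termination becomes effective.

The last day of the cure period: 15 calendar days after 5 November 2024 is 20 November 2024.
From Wednesday, 20 November 2024, 15 business days (Nov 21, Nov 22, Nov 25, Nov 26, …, Dec 9, Dec 10, Dec 11, skipping weekends) brings us to Wednesday, 11 December 2024, which is the date termination becomes effective.

11 December 2024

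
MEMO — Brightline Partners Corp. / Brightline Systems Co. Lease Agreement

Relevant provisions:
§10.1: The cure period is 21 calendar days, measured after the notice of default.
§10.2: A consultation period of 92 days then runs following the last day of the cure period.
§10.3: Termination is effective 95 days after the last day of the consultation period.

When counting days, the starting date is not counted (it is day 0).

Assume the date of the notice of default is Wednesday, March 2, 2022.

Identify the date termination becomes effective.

September 26, 2022

Adding 21 calendar days to March 2, 2022 gives March 23, 2022, which is the last day of the cure period.
The last day of the consultation period: March 23, 2022 + 92 days = June 23, 2022.
The date termination becomes effective: June 23, 2022 + 95 days = September 26, 2022.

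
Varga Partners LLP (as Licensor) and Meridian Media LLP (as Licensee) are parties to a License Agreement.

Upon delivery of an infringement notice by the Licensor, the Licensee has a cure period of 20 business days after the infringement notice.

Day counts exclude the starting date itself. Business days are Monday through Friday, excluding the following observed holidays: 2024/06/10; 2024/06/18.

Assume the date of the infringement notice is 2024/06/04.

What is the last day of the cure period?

The last day of the cure period: counting 20 business days from Tuesday, 2024/06/04 (Jun 5, Jun 6, Jun 7, Jun 11, …, Jul 2, Jul 3, Jul 4, skipping weekends and the listed holidays on Jun 10, Jun 18) reaches Thursday, 2024/07/04.

2024/07/04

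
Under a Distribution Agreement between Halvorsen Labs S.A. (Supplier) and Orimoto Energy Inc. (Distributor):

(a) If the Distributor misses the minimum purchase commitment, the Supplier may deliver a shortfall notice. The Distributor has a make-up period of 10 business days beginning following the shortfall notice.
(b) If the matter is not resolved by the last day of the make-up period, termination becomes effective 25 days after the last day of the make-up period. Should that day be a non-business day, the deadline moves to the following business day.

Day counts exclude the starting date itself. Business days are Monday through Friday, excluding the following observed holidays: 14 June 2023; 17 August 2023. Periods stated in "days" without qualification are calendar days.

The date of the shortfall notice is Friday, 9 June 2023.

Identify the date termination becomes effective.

The last day of the make-up period: 10 business days after Friday, 9 June 2023, skipping weekends and the listed holiday on Jun 14 — Jun 12, Jun 13, Jun 15, Jun 16, Jun 19, Jun 20, Jun 21, Jun 22, Jun 23, Jun 26 — lands on Monday, 26 June 2023.
The date termination becomes effective: 25 calendar days after 26 June 2023 is 21 July 2023. 21 July 2023 is a Friday and is not a listed holiday, so no roll-forward applies.

21 July 2023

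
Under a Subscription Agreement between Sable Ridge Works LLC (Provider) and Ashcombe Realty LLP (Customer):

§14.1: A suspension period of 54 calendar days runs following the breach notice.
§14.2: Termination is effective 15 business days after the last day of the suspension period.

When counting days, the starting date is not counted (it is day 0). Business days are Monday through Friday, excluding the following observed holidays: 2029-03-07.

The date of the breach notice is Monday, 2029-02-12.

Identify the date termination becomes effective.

The last day of the suspension period: 54 calendar days after 2029-02-12 is 2029-04-07.
The date termination becomes effective: counting 15 business days from Saturday, 2029-04-07 (Apr 9, Apr 10, Apr 11, Apr 12, …, Apr 25, Apr 26, Apr 27, skipping weekends) reaches Friday, 2029-04-27.

2029-04-27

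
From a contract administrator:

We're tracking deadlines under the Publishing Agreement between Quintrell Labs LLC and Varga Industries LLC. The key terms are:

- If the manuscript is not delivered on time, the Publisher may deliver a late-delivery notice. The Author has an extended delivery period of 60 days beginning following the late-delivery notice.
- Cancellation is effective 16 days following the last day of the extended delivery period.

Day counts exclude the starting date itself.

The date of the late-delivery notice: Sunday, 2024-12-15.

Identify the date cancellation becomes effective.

The last day of the extended delivery period: 2024-12-15 + 60 days = 2025-02-13.
The date cancellation becomes effective: 16 calendar days after 2025-02-13 is 2025-03-01.

2025-03-01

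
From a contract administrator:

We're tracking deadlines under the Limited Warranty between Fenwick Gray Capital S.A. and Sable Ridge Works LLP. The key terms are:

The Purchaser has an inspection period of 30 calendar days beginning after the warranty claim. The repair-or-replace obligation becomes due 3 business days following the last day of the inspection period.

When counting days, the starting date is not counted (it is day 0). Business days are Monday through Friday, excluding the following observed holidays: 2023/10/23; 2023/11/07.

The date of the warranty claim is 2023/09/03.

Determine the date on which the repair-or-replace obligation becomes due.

Adding 30 calendar days to 2023/09/03 gives 2023/10/03, which is the last day of the inspection period.
The date on which the repair-or-replace obligation becomes due: 3 business days after Tuesday, 2023/10/03, skipping weekends — Oct 4, Oct 5, Oct 6 — lands on Friday, 2023/10/06.

2023/10/06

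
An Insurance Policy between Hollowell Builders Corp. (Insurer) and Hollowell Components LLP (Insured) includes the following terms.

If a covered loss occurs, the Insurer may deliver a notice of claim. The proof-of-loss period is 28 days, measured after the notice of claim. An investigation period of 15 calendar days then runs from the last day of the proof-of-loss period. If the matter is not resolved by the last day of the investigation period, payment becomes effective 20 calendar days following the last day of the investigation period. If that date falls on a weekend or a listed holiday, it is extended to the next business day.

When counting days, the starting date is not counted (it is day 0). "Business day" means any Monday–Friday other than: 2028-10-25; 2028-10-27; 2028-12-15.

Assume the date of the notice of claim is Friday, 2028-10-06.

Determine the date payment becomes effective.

2028-12-08

The last day of the proof-of-loss period: 28 calendar days after 2028-10-06 is 2028-11-03.
The last day of the investigation period: 2028-11-03 + 15 days = 2028-11-18.
The date payment becomes effective: 20 calendar days after 2028-11-18 is 2028-12-08. 2028-12-08 is a Friday and is not a listed holiday, so no roll-forward applies.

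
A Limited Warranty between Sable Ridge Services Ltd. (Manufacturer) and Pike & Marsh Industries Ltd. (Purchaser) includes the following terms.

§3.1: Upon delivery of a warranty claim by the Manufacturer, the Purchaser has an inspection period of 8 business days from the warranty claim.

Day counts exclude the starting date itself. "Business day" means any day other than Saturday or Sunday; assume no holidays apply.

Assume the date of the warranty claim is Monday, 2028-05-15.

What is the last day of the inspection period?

2028-05-25

From Monday, 2028-05-15, 8 business days (May 16, May 17, May 18, May 19, May 22, May 23, May 24, May 25, skipping weekends) brings us to Thursday, 2028-05-25, which is the last day of the inspection period.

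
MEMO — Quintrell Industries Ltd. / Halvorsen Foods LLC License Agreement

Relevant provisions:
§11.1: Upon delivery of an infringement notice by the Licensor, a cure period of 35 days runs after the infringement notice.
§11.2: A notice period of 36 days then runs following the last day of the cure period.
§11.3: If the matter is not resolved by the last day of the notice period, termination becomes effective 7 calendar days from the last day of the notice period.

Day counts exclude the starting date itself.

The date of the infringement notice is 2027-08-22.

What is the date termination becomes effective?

2027-11-08

The last day of the cure period: 35 calendar days after 2027-08-22 is 2027-09-26.
The last day of the notice period: 36 calendar days after 2027-09-26 is 2027-11-01.
The date termination becomes effective: 7 calendar days after 2027-11-01 is 2027-11-08.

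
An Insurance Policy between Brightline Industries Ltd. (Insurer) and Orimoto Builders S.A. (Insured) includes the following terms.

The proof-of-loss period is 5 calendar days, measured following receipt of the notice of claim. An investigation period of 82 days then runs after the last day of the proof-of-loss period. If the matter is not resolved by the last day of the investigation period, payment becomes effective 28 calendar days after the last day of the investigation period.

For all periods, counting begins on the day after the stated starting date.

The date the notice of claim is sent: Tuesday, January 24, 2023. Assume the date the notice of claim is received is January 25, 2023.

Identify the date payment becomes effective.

Adding 5 calendar days to January 25, 2023 gives January 30, 2023, which is the last day of the proof-of-loss period.
The last day of the investigation period: 82 calendar days after January 30, 2023 is April 22, 2023.
Adding 28 calendar days to April 22, 2023 gives May 20, 2023, which is the date payment becomes effective.

May 20, 2023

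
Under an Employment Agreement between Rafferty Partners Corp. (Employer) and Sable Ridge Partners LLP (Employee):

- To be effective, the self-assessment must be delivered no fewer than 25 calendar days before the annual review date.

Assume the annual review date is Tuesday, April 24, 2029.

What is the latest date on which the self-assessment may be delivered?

March 30, 2029

Counting back 25 calendar days from April 24, 2029 gives March 30, 2029.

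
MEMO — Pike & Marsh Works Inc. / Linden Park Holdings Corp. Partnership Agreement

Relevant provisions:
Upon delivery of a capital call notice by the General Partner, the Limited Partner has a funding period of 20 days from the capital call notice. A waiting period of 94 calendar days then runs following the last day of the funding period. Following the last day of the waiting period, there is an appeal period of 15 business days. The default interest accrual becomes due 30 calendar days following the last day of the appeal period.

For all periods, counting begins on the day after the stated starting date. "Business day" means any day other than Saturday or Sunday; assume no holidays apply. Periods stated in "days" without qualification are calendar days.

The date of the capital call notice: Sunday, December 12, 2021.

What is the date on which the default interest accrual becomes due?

The last day of the funding period: 20 calendar days after December 12, 2021 is January 1, 2022.
The last day of the waiting period: January 1, 2022 + 94 days = April 5, 2022.
From Tuesday, April 5, 2022, 15 business days (Apr 6, Apr 7, Apr 8, Apr 11, …, Apr 22, Apr 25, Apr 26, skipping weekends) brings us to Tuesday, April 26, 2022, which is the last day of the appeal period.
The date on which the default interest accrual becomes due: 30 calendar days after April 26, 2022 is May 26, 2022.

May 26, 2022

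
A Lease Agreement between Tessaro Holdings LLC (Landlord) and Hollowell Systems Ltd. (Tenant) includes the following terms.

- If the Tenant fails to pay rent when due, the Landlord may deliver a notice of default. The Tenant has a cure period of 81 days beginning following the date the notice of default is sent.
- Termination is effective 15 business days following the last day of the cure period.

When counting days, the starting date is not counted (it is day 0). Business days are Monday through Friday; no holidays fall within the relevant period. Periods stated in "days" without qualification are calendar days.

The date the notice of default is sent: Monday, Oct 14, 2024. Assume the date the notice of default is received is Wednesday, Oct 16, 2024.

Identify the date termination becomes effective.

Jan 24, 2025

The last day of the cure period: Oct 14, 2024 + 81 days = Jan 3, 2025.
The date termination becomes effective: 15 business days after Friday, Jan 3, 2025, skipping weekends — Jan 6, Jan 7, Jan 8, Jan 9, …, Jan 22, Jan 23, Jan 24 — lands on Friday, Jan 24, 2025.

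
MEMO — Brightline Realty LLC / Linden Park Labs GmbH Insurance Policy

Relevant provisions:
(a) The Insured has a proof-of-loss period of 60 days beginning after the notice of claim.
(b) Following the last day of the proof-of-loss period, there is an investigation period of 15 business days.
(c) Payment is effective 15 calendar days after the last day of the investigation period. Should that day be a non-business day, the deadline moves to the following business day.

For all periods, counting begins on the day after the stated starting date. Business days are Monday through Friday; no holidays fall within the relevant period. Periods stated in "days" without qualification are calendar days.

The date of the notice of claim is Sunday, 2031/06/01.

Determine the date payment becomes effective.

2031/09/05

The last day of the proof-of-loss period: 60 calendar days after 2031/06/01 is 2031/07/31.
The last day of the investigation period: counting 15 business days from Thursday, 2031/07/31 (Aug 1, Aug 4, Aug 5, Aug 6, …, Aug 19, Aug 20, Aug 21, skipping weekends) reaches Thursday, 2031/08/21.
The date payment becomes effective: 15 calendar days after 2031/08/21 is 2031/09/05. 2031/09/05 is a Friday, so no roll-forward applies.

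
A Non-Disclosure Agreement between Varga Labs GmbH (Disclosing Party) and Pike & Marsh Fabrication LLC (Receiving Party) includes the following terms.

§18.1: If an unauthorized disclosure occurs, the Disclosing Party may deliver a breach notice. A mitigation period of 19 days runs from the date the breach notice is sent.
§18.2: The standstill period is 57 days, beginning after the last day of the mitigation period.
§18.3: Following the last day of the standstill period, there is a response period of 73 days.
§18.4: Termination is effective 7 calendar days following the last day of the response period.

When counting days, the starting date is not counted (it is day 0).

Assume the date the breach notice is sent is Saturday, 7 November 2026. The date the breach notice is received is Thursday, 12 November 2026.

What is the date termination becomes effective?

12 April 2027

Adding 19 calendar days to 7 November 2026 gives 26 November 2026, which is the last day of the mitigation period.
The last day of the standstill period: 26 November 2026 + 57 days = 22 January 2027.
Adding 73 calendar days to 22 January 2027 gives 5 April 2027, which is the last day of the response period.
The date termination becomes effective: 7 calendar days after 5 April 2027 is 12 April 2027.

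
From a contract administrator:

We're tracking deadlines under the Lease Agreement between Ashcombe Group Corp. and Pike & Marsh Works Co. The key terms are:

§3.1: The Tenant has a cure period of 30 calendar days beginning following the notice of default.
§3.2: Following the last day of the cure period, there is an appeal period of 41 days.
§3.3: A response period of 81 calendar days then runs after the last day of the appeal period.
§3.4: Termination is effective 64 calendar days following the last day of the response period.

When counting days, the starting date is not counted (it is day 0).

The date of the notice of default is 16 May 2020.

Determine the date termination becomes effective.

The last day of the cure period: 16 May 2020 + 30 days = 15 June 2020.
The last day of the appeal period: 41 calendar days after 15 June 2020 is 26 July 2020.
The last day of the response period: 26 July 2020 + 81 days = 15 October 2020.
The date termination becomes effective: 15 October 2020 + 64 days = 18 December 2020.

18 December 2020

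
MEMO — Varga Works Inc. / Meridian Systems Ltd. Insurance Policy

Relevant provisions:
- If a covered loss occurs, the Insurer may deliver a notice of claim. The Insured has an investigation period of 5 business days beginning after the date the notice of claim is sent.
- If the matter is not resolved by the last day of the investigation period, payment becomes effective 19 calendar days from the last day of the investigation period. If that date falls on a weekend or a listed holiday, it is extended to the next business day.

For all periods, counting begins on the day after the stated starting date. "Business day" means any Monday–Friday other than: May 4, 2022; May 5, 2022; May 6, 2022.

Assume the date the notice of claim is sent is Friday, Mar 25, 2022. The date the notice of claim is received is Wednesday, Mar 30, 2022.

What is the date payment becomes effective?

Apr 20, 2022

The last day of the investigation period: counting 5 business days from Friday, Mar 25, 2022 (Mar 28, Mar 29, Mar 30, Mar 31, Apr 1, skipping weekends) reaches Friday, Apr 1, 2022.
Adding 19 calendar days to Apr 1, 2022 gives Apr 20, 2022, which is the date payment becomes effective. Apr 20, 2022 is a Wednesday and is not a listed holiday, so no roll-forward applies.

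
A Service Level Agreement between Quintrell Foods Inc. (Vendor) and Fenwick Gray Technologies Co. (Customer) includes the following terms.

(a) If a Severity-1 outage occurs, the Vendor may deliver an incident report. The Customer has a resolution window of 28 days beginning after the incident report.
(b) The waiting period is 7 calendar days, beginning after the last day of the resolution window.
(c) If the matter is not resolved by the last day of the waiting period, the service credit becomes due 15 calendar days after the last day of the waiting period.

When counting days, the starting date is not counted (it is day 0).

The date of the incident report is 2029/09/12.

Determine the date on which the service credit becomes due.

Adding 28 calendar days to 2029/09/12 gives 2029/10/10, which is the last day of the resolution window.
The last day of the waiting period: 2029/10/10 + 7 days = 2029/10/17.
The date on which the service credit becomes due: 2029/10/17 + 15 days = 2029/11/01.

2029/11/01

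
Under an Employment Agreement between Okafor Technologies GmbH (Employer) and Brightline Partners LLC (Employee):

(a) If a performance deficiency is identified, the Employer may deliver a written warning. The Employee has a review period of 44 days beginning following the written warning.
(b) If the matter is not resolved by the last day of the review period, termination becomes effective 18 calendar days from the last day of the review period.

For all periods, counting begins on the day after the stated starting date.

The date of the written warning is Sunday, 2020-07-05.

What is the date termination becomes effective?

Adding 44 calendar days to 2020-07-05 gives 2020-08-18, which is the last day of the review period.
The date termination becomes effective: 2020-08-18 + 18 days = 2020-09-05.

2020-09-05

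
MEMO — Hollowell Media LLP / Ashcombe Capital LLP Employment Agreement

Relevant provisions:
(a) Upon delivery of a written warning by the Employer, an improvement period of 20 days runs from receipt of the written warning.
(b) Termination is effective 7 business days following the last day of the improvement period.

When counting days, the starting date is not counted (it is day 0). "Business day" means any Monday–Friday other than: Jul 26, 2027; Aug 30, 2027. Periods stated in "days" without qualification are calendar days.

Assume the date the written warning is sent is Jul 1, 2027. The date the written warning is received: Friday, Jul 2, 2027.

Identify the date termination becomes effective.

The last day of the improvement period: 20 calendar days after Jul 2, 2027 is Jul 22, 2027.
From Thursday, Jul 22, 2027, 7 business days (Jul 23, Jul 27, Jul 28, Jul 29, Jul 30, Aug 2, Aug 3, skipping weekends and the listed holiday on Jul 26) brings us to Tuesday, Aug 3, 2027, which is the date termination becomes effective.

Aug 3, 2027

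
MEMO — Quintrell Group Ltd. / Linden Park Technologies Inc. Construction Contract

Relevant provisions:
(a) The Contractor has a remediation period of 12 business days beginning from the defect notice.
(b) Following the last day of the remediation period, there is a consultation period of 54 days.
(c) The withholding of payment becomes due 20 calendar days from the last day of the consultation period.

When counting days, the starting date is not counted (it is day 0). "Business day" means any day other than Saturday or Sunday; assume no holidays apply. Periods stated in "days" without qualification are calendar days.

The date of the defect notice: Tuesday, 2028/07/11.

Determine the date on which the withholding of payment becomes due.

2028/10/09

The last day of the remediation period: counting 12 business days from Tuesday, 2028/07/11 (Jul 12, Jul 13, Jul 14, Jul 17, …, Jul 25, Jul 26, Jul 27, skipping weekends) reaches Thursday, 2028/07/27.
Adding 54 calendar days to 2028/07/27 gives 2028/09/19, which is the last day of the consultation period.
Adding 20 calendar days to 2028/09/19 gives 2028/10/09, which is the date on which the withholding of payment becomes due.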